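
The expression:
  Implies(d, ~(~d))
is always true.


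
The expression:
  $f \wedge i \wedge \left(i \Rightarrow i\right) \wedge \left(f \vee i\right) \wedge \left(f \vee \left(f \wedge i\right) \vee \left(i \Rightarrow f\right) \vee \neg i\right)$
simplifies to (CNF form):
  $f \wedge i$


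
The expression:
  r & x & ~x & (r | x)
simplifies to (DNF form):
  False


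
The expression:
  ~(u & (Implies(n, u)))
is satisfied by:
  {u: False}


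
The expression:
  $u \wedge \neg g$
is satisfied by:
  {u: True, g: False}


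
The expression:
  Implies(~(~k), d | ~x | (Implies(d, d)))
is always true.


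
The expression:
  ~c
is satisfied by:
  {c: False}


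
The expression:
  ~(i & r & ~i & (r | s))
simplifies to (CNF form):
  True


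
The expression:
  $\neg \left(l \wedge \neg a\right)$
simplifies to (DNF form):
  $a \vee \neg l$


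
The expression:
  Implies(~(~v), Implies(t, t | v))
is always true.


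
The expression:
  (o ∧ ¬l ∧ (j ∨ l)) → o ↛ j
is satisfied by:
  {l: True, o: False, j: False}
  {o: False, j: False, l: False}
  {j: True, l: True, o: False}
  {j: True, o: False, l: False}
  {l: True, o: True, j: False}
  {o: True, l: False, j: False}
  {j: True, o: True, l: True}


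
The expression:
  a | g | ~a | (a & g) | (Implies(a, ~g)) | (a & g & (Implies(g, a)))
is always true.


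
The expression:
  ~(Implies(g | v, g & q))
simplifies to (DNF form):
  (g & ~q) | (v & ~g)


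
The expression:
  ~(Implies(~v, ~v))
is never true.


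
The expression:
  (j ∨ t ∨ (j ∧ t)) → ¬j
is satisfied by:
  {j: False}


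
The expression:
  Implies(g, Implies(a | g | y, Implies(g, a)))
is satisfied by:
  {a: True, g: False}
  {g: False, a: False}
  {g: True, a: True}


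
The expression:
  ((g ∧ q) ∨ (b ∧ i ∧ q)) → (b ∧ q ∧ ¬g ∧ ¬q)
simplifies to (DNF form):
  (¬b ∧ ¬g) ∨ (¬g ∧ ¬i) ∨ ¬q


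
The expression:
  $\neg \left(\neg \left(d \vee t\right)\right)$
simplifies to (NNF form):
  $d \vee t$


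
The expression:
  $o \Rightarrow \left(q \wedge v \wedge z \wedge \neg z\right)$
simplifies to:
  $\neg o$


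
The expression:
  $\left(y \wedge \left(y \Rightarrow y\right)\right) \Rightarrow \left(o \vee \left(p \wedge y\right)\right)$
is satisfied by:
  {o: True, p: True, y: False}
  {o: True, p: False, y: False}
  {p: True, o: False, y: False}
  {o: False, p: False, y: False}
  {y: True, o: True, p: True}
  {y: True, o: True, p: False}
  {y: True, p: True, o: False}


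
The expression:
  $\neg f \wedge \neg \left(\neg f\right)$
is never true.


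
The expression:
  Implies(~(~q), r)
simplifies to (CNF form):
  r | ~q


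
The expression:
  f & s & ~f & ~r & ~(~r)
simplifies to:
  False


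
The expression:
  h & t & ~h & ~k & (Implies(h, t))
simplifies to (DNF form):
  False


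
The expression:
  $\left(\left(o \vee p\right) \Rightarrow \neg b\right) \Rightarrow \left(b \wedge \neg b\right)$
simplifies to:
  $b \wedge \left(o \vee p\right)$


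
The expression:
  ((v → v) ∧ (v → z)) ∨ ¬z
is always true.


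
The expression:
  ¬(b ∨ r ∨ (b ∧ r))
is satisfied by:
  {r: False, b: False}


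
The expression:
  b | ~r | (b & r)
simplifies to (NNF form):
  b | ~r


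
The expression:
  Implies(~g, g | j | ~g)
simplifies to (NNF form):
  True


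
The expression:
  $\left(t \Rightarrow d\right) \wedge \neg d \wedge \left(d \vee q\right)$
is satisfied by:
  {q: True, d: False, t: False}


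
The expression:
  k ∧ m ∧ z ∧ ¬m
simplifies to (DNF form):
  False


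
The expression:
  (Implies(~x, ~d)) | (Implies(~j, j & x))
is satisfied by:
  {x: True, j: True, d: False}
  {x: True, j: False, d: False}
  {j: True, x: False, d: False}
  {x: False, j: False, d: False}
  {x: True, d: True, j: True}
  {x: True, d: True, j: False}
  {d: True, j: True, x: False}


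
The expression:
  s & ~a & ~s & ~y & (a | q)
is never true.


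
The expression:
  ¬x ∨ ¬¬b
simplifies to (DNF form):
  b ∨ ¬x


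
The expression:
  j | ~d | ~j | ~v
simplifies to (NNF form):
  True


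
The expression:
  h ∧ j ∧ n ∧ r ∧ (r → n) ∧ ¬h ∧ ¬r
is never true.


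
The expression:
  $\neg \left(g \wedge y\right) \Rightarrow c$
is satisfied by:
  {y: True, c: True, g: True}
  {y: True, c: True, g: False}
  {c: True, g: True, y: False}
  {c: True, g: False, y: False}
  {y: True, g: True, c: False}


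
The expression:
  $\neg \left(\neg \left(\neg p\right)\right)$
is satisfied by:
  {p: False}


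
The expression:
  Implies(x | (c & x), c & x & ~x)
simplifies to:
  ~x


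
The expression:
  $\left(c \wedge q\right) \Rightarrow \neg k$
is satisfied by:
  {k: False, q: False, c: False}
  {c: True, k: False, q: False}
  {q: True, k: False, c: False}
  {c: True, q: True, k: False}
  {k: True, c: False, q: False}
  {c: True, k: True, q: False}
  {q: True, k: True, c: False}


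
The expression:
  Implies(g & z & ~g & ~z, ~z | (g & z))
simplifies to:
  True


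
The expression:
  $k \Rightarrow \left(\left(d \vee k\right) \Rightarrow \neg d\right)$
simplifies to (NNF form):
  $\neg d \vee \neg k$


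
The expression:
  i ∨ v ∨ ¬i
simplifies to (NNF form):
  True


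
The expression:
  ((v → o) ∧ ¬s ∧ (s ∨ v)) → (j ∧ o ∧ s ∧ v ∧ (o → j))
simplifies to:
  s ∨ ¬o ∨ ¬v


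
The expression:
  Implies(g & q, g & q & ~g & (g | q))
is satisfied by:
  {g: False, q: False}
  {q: True, g: False}
  {g: True, q: False}


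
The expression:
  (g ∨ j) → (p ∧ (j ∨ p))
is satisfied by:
  {p: True, j: False, g: False}
  {p: True, g: True, j: False}
  {p: True, j: True, g: False}
  {p: True, g: True, j: True}
  {g: False, j: False, p: False}


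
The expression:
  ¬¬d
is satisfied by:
  {d: True}


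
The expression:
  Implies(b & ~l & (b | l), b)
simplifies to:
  True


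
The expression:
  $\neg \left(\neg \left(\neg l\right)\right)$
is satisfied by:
  {l: False}


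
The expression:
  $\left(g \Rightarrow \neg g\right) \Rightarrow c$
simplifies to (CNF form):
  $c \vee g$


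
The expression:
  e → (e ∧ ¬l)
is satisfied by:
  {l: False, e: False}
  {e: True, l: False}
  {l: True, e: False}


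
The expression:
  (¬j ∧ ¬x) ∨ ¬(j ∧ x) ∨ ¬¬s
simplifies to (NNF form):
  s ∨ ¬j ∨ ¬x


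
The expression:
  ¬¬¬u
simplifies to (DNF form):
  ¬u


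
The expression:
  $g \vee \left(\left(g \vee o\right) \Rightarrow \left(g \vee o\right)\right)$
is always true.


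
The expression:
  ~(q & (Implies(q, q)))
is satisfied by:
  {q: False}


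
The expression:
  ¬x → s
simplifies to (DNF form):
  s ∨ x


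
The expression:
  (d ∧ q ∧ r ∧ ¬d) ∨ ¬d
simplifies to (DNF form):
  ¬d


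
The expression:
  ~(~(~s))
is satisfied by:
  {s: False}


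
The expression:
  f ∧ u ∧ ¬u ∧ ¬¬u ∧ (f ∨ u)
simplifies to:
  False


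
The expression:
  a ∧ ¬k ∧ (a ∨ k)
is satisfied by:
  {a: True, k: False}


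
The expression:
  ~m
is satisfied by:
  {m: False}


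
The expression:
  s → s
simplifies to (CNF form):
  True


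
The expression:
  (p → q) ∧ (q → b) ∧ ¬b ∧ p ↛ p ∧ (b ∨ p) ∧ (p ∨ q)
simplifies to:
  False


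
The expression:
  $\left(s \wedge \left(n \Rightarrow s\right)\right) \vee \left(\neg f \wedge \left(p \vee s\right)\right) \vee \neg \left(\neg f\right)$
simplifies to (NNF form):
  $f \vee p \vee s$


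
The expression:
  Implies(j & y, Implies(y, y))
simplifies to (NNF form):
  True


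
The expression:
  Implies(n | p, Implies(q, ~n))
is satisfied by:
  {q: False, n: False}
  {n: True, q: False}
  {q: True, n: False}


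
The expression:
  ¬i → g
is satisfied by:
  {i: True, g: True}
  {i: True, g: False}
  {g: True, i: False}


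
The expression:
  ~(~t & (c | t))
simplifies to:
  t | ~c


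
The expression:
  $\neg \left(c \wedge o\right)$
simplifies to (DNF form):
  $\neg c \vee \neg o$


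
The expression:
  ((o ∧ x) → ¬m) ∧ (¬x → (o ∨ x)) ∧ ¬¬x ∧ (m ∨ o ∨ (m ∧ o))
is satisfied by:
  {o: True, x: True, m: False}
  {m: True, x: True, o: False}


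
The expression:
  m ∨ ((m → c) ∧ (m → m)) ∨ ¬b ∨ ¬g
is always true.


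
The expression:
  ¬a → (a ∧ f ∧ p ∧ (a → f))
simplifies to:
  a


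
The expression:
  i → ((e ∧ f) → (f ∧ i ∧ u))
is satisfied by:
  {u: True, e: False, i: False, f: False}
  {f: False, e: False, u: False, i: False}
  {f: True, u: True, e: False, i: False}
  {f: True, e: False, u: False, i: False}
  {i: True, u: True, f: False, e: False}
  {i: True, f: False, e: False, u: False}
  {i: True, f: True, u: True, e: False}
  {i: True, f: True, e: False, u: False}
  {u: True, e: True, i: False, f: False}
  {e: True, i: False, u: False, f: False}
  {f: True, e: True, u: True, i: False}
  {f: True, e: True, i: False, u: False}
  {u: True, e: True, i: True, f: False}
  {e: True, i: True, f: False, u: False}
  {f: True, e: True, i: True, u: True}


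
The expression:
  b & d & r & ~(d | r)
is never true.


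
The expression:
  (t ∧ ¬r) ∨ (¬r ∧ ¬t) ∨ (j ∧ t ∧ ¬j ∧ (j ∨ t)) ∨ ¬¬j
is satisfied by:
  {j: True, r: False}
  {r: False, j: False}
  {r: True, j: True}


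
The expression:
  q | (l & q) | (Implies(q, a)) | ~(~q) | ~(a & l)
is always true.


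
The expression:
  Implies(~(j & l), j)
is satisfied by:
  {j: True}


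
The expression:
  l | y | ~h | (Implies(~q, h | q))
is always true.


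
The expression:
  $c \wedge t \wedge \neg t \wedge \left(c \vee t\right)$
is never true.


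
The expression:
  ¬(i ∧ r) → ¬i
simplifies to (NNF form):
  r ∨ ¬i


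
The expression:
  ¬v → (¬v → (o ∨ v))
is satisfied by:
  {o: True, v: True}
  {o: True, v: False}
  {v: True, o: False}


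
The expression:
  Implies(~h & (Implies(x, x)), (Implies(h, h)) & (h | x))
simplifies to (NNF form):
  h | x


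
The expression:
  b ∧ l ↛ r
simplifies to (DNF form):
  b ∧ l ∧ ¬r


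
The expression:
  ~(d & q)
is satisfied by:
  {q: False, d: False}
  {d: True, q: False}
  {q: True, d: False}


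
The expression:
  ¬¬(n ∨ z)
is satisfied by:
  {n: True, z: True}
  {n: True, z: False}
  {z: True, n: False}


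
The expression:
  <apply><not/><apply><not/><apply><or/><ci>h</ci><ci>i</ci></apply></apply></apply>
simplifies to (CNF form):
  <apply><or/><ci>h</ci><ci>i</ci></apply>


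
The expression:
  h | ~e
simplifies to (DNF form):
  h | ~e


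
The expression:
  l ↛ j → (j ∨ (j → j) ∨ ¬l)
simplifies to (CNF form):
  True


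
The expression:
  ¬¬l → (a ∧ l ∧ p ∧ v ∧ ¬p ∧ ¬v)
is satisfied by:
  {l: False}


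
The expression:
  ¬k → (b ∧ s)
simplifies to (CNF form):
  (b ∨ k) ∧ (k ∨ s)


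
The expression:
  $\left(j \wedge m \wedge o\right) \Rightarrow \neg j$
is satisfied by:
  {m: False, o: False, j: False}
  {j: True, m: False, o: False}
  {o: True, m: False, j: False}
  {j: True, o: True, m: False}
  {m: True, j: False, o: False}
  {j: True, m: True, o: False}
  {o: True, m: True, j: False}


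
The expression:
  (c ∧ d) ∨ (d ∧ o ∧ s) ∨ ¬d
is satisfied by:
  {o: True, c: True, s: True, d: False}
  {o: True, c: True, s: False, d: False}
  {c: True, s: True, o: False, d: False}
  {c: True, o: False, s: False, d: False}
  {o: True, s: True, c: False, d: False}
  {o: True, s: False, c: False, d: False}
  {s: True, o: False, c: False, d: False}
  {s: False, o: False, c: False, d: False}
  {d: True, o: True, c: True, s: True}
  {d: True, o: True, c: True, s: False}
  {d: True, c: True, s: True, o: False}
  {d: True, c: True, s: False, o: False}
  {d: True, o: True, s: True, c: False}


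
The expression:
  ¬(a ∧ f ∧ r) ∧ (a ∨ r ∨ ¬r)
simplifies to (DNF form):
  ¬a ∨ ¬f ∨ ¬r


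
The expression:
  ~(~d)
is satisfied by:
  {d: True}


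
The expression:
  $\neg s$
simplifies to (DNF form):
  $\neg s$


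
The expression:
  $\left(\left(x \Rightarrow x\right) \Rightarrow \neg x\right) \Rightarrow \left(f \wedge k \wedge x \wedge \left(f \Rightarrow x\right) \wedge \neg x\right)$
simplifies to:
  $x$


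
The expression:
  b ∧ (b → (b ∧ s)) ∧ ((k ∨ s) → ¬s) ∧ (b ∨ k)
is never true.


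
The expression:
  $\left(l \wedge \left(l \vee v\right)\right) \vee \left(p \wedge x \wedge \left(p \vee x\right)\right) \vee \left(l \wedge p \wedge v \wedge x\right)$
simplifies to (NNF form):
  $l \vee \left(p \wedge x\right)$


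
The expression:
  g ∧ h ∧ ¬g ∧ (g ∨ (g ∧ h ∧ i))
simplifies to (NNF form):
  False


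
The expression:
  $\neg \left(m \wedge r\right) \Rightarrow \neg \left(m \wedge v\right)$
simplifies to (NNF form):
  $r \vee \neg m \vee \neg v$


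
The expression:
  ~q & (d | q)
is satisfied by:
  {d: True, q: False}


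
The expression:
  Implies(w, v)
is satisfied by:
  {v: True, w: False}
  {w: False, v: False}
  {w: True, v: True}


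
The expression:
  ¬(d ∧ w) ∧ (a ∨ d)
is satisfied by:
  {a: True, w: False, d: False}
  {d: True, w: False, a: True}
  {d: True, w: False, a: False}
  {a: True, w: True, d: False}


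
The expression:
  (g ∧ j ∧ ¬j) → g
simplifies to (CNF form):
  True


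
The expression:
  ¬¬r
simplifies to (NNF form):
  r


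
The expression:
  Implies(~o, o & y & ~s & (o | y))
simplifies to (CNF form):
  o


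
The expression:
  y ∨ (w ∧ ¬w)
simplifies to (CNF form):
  y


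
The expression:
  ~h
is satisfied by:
  {h: False}


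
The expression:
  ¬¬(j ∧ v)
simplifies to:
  j ∧ v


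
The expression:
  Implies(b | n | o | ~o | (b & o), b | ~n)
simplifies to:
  b | ~n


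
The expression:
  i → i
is always true.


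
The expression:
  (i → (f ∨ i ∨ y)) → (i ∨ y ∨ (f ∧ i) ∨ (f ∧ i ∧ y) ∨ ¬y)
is always true.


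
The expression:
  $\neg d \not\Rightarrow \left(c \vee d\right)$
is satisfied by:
  {d: False, c: False}


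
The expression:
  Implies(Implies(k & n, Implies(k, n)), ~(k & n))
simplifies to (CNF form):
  ~k | ~n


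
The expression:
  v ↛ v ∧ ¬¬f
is never true.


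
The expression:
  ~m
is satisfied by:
  {m: False}


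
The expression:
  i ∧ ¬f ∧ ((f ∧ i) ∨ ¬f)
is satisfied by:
  {i: True, f: False}


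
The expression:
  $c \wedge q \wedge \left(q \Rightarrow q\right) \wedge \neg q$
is never true.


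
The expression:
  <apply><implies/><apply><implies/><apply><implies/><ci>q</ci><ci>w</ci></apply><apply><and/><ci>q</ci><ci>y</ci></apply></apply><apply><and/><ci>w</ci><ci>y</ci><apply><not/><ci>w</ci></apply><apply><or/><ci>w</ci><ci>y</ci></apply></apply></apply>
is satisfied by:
  {w: True, y: False, q: False}
  {y: False, q: False, w: False}
  {w: True, y: True, q: False}
  {y: True, w: False, q: False}
  {q: True, w: True, y: False}


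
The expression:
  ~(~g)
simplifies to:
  g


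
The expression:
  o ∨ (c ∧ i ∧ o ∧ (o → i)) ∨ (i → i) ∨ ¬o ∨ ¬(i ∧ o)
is always true.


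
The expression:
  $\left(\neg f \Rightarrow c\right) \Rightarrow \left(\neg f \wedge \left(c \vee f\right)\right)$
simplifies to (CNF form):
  $\neg f$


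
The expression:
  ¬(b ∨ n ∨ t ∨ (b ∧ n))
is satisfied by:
  {n: False, t: False, b: False}


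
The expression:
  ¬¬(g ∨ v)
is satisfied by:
  {v: True, g: True}
  {v: True, g: False}
  {g: True, v: False}


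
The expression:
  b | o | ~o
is always true.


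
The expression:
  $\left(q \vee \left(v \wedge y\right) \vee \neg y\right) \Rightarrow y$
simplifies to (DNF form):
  $y$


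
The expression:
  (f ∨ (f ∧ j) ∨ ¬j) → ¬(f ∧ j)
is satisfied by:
  {j: False, f: False}
  {f: True, j: False}
  {j: True, f: False}


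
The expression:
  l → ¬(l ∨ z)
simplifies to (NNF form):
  ¬l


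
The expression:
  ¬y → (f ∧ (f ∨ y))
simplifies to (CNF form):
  f ∨ y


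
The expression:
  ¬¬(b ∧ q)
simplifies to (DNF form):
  b ∧ q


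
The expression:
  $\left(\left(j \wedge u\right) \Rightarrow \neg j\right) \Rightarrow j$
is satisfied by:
  {j: True}


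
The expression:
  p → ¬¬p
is always true.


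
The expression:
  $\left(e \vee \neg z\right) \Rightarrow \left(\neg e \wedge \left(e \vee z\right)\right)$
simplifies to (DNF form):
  $z \wedge \neg e$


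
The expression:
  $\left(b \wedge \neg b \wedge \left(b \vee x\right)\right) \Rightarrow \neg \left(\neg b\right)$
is always true.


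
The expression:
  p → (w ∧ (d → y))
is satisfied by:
  {w: True, y: True, d: False, p: False}
  {w: True, d: False, y: False, p: False}
  {w: True, y: True, d: True, p: False}
  {w: True, d: True, y: False, p: False}
  {y: True, w: False, d: False, p: False}
  {w: False, d: False, y: False, p: False}
  {y: True, d: True, w: False, p: False}
  {d: True, w: False, y: False, p: False}
  {p: True, y: True, w: True, d: False}
  {p: True, w: True, d: False, y: False}
  {p: True, y: True, w: True, d: True}


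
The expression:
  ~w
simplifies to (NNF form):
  ~w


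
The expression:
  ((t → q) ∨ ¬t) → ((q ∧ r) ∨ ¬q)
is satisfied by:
  {r: True, q: False}
  {q: False, r: False}
  {q: True, r: True}


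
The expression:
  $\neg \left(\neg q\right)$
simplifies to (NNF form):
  $q$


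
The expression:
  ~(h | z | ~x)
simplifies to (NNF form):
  x & ~h & ~z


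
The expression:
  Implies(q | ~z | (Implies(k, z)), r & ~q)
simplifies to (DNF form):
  r & ~q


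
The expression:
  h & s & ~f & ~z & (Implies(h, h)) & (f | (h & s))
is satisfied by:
  {h: True, s: True, f: False, z: False}


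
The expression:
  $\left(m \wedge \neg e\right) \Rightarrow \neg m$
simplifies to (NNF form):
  $e \vee \neg m$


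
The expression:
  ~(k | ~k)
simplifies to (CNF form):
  False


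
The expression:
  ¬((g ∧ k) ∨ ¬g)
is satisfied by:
  {g: True, k: False}


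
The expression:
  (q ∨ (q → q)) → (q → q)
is always true.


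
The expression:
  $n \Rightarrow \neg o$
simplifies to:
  $\neg n \vee \neg o$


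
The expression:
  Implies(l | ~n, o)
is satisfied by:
  {o: True, n: True, l: False}
  {o: True, n: False, l: False}
  {o: True, l: True, n: True}
  {o: True, l: True, n: False}
  {n: True, l: False, o: False}


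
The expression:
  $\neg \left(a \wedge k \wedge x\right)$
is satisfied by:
  {x: False, k: False, a: False}
  {a: True, x: False, k: False}
  {k: True, x: False, a: False}
  {a: True, k: True, x: False}
  {x: True, a: False, k: False}
  {a: True, x: True, k: False}
  {k: True, x: True, a: False}


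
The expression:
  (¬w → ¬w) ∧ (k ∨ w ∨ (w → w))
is always true.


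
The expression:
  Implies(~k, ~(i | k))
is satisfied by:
  {k: True, i: False}
  {i: False, k: False}
  {i: True, k: True}


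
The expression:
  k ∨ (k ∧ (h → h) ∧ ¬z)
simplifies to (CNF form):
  k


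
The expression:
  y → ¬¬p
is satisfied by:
  {p: True, y: False}
  {y: False, p: False}
  {y: True, p: True}


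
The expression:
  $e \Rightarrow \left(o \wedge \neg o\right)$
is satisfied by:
  {e: False}


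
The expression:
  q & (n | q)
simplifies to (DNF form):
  q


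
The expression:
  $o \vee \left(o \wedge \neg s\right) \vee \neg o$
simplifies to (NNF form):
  $\text{True}$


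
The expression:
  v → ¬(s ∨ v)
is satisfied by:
  {v: False}


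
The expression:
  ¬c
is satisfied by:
  {c: False}


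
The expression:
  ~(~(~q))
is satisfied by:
  {q: False}


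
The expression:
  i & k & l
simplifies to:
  i & k & l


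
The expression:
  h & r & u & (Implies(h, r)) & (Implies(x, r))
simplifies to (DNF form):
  h & r & u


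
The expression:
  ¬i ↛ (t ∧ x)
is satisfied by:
  {i: False, t: False, x: False}
  {x: True, i: False, t: False}
  {t: True, i: False, x: False}


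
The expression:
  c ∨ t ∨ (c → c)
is always true.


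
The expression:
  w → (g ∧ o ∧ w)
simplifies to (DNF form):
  (g ∧ o) ∨ ¬w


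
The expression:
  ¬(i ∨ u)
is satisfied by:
  {u: False, i: False}


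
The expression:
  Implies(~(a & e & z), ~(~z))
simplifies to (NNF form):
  z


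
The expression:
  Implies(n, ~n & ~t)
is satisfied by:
  {n: False}


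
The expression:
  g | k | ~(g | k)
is always true.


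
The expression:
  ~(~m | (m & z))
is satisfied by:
  {m: True, z: False}


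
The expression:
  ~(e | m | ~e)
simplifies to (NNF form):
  False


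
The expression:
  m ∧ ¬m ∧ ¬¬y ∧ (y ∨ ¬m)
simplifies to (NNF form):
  False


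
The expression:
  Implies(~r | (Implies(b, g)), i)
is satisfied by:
  {i: True, b: True, r: True, g: False}
  {i: True, b: True, r: False, g: False}
  {i: True, r: True, g: False, b: False}
  {i: True, r: False, g: False, b: False}
  {i: True, b: True, g: True, r: True}
  {i: True, b: True, g: True, r: False}
  {i: True, g: True, r: True, b: False}
  {i: True, g: True, r: False, b: False}
  {b: True, g: False, r: True, i: False}


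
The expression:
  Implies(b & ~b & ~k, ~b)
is always true.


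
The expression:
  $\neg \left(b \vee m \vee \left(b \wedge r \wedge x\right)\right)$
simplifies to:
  $\neg b \wedge \neg m$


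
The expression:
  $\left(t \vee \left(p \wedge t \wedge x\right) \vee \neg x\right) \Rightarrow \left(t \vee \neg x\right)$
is always true.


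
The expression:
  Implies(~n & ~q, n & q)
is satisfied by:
  {n: True, q: True}
  {n: True, q: False}
  {q: True, n: False}


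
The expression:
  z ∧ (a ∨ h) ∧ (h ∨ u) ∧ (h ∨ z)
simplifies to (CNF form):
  z ∧ (a ∨ h) ∧ (h ∨ u)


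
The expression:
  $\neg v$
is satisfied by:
  {v: False}


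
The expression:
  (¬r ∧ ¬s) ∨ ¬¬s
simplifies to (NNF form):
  s ∨ ¬r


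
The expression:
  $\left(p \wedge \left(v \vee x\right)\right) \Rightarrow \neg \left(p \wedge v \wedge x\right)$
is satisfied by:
  {p: False, v: False, x: False}
  {x: True, p: False, v: False}
  {v: True, p: False, x: False}
  {x: True, v: True, p: False}
  {p: True, x: False, v: False}
  {x: True, p: True, v: False}
  {v: True, p: True, x: False}


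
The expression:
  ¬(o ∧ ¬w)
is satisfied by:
  {w: True, o: False}
  {o: False, w: False}
  {o: True, w: True}


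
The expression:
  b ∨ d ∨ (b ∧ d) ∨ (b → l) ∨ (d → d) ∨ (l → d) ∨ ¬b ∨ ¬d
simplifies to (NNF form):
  True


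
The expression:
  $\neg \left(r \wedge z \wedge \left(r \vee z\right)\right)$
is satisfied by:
  {z: False, r: False}
  {r: True, z: False}
  {z: True, r: False}


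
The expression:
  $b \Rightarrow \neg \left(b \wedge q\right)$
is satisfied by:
  {q: False, b: False}
  {b: True, q: False}
  {q: True, b: False}


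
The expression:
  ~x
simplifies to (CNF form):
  ~x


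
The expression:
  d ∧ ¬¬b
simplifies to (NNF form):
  b ∧ d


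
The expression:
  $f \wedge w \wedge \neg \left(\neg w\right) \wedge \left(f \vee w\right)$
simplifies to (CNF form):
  $f \wedge w$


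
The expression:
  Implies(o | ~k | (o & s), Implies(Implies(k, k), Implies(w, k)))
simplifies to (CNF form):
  k | ~w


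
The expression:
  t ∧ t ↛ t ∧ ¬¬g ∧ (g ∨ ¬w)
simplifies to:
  False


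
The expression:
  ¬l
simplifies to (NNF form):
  ¬l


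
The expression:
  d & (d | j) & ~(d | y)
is never true.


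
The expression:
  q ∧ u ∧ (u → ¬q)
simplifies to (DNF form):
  False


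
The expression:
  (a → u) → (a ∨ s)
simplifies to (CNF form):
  a ∨ s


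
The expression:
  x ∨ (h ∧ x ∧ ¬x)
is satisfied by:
  {x: True}


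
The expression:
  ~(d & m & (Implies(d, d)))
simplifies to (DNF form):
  ~d | ~m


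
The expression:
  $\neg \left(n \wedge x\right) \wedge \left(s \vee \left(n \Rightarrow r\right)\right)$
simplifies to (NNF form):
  $\left(r \wedge \neg x\right) \vee \left(s \wedge \neg x\right) \vee \neg n$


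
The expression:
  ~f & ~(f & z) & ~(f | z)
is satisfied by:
  {z: False, f: False}


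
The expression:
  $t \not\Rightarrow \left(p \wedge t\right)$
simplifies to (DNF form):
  $t \wedge \neg p$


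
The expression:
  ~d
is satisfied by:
  {d: False}


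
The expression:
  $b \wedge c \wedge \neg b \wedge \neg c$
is never true.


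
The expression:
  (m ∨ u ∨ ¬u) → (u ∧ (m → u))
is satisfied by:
  {u: True}


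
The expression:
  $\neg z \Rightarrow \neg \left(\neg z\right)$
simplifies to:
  $z$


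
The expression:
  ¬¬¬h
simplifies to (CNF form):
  ¬h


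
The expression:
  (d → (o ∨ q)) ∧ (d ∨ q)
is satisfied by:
  {q: True, o: True, d: True}
  {q: True, o: True, d: False}
  {q: True, d: True, o: False}
  {q: True, d: False, o: False}
  {o: True, d: True, q: False}


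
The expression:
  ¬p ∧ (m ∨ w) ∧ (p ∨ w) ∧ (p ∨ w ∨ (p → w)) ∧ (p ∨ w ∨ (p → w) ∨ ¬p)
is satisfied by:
  {w: True, p: False}


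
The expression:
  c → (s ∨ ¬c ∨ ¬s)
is always true.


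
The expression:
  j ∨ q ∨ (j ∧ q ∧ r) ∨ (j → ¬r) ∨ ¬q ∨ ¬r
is always true.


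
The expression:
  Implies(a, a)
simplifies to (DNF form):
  True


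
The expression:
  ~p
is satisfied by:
  {p: False}


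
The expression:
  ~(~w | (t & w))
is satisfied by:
  {w: True, t: False}


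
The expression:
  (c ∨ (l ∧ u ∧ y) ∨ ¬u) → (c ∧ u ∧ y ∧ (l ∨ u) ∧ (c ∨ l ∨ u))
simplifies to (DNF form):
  (c ∧ u ∧ y) ∨ (c ∧ u ∧ ¬c) ∨ (u ∧ y ∧ ¬l) ∨ (u ∧ y ∧ ¬y) ∨ (u ∧ ¬c ∧ ¬l) ∨ (u ∧ ¬c ∧ ¬y)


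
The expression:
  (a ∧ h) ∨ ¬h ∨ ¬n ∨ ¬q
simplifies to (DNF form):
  a ∨ ¬h ∨ ¬n ∨ ¬q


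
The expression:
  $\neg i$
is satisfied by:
  {i: False}


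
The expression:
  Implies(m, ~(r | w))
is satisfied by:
  {r: False, m: False, w: False}
  {w: True, r: False, m: False}
  {r: True, w: False, m: False}
  {w: True, r: True, m: False}
  {m: True, w: False, r: False}


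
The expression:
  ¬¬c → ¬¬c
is always true.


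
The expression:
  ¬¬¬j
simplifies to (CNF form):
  ¬j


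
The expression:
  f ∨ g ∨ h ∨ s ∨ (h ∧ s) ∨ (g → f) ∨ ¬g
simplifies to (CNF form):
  True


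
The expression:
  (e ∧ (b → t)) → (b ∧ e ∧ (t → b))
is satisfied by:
  {b: True, e: False}
  {e: False, b: False}
  {e: True, b: True}


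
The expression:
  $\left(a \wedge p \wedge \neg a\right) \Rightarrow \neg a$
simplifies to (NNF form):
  $\text{True}$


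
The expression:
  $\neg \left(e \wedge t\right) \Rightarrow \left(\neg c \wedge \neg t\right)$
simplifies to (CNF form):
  $\left(e \vee \neg c\right) \wedge \left(e \vee \neg t\right) \wedge \left(t \vee \neg c\right) \wedge \left(t \vee \neg t\right)$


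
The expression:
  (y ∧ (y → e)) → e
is always true.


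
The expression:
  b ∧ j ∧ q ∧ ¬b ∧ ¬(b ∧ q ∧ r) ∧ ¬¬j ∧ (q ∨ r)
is never true.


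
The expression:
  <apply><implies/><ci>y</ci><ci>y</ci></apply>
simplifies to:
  <true/>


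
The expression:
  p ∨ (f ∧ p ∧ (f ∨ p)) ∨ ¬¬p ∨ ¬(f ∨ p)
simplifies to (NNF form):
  p ∨ ¬f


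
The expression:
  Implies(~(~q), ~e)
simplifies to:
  ~e | ~q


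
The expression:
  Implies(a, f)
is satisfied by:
  {f: True, a: False}
  {a: False, f: False}
  {a: True, f: True}


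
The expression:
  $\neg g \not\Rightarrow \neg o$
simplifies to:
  $o \wedge \neg g$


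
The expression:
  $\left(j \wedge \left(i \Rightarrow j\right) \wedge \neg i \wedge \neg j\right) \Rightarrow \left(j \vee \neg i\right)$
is always true.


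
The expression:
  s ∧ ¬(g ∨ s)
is never true.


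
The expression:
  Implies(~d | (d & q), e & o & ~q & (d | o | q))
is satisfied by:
  {d: True, e: True, o: True, q: False}
  {d: True, e: True, q: False, o: False}
  {d: True, o: True, q: False, e: False}
  {d: True, q: False, o: False, e: False}
  {e: True, o: True, q: False, d: False}


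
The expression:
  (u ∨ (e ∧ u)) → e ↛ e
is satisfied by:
  {u: False}


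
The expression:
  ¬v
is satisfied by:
  {v: False}


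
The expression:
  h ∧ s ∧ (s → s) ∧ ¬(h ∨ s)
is never true.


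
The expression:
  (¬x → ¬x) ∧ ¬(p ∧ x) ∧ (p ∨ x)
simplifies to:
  (p ∧ ¬x) ∨ (x ∧ ¬p)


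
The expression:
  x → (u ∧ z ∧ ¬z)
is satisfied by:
  {x: False}


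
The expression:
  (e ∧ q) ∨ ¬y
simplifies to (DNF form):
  (e ∧ q) ∨ ¬y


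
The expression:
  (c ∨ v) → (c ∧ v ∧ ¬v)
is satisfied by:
  {v: False, c: False}


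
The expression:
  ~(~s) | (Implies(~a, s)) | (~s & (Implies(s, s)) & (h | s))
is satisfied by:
  {s: True, a: True, h: True}
  {s: True, a: True, h: False}
  {s: True, h: True, a: False}
  {s: True, h: False, a: False}
  {a: True, h: True, s: False}
  {a: True, h: False, s: False}
  {h: True, a: False, s: False}


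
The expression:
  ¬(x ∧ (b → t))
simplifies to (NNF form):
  (b ∧ ¬t) ∨ ¬x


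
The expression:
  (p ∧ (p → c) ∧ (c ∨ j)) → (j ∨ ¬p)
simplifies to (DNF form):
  j ∨ ¬c ∨ ¬p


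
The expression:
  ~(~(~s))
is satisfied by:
  {s: False}


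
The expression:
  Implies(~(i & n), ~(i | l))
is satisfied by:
  {n: True, l: False, i: False}
  {l: False, i: False, n: False}
  {i: True, n: True, l: False}
  {i: True, l: True, n: True}


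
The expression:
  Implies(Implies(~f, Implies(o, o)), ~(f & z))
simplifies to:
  ~f | ~z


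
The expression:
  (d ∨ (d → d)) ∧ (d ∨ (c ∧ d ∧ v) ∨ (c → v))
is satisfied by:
  {d: True, v: True, c: False}
  {d: True, c: False, v: False}
  {v: True, c: False, d: False}
  {v: False, c: False, d: False}
  {d: True, v: True, c: True}
  {d: True, c: True, v: False}
  {v: True, c: True, d: False}


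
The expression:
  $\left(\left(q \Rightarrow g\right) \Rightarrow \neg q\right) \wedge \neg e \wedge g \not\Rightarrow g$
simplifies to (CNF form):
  $\text{False}$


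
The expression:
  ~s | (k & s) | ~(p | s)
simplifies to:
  k | ~s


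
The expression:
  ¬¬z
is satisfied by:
  {z: True}


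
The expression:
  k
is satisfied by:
  {k: True}


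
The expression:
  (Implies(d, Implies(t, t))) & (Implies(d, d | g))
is always true.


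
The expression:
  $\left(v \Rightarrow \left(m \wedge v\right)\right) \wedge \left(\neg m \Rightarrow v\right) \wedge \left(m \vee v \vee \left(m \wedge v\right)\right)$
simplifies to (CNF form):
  $m$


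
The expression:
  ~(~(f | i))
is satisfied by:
  {i: True, f: True}
  {i: True, f: False}
  {f: True, i: False}


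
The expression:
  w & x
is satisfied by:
  {w: True, x: True}


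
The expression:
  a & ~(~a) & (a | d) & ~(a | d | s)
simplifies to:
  False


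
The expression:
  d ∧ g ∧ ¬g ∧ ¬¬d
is never true.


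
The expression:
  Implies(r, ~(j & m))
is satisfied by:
  {m: False, r: False, j: False}
  {j: True, m: False, r: False}
  {r: True, m: False, j: False}
  {j: True, r: True, m: False}
  {m: True, j: False, r: False}
  {j: True, m: True, r: False}
  {r: True, m: True, j: False}


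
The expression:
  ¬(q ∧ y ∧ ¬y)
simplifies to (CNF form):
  True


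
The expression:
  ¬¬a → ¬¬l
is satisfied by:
  {l: True, a: False}
  {a: False, l: False}
  {a: True, l: True}


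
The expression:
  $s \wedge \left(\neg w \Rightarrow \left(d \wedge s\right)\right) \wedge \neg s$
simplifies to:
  $\text{False}$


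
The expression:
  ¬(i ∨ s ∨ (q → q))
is never true.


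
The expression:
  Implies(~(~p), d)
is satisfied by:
  {d: True, p: False}
  {p: False, d: False}
  {p: True, d: True}


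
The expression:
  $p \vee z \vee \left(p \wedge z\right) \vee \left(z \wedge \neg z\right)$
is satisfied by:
  {z: True, p: True}
  {z: True, p: False}
  {p: True, z: False}


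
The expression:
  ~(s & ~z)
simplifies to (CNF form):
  z | ~s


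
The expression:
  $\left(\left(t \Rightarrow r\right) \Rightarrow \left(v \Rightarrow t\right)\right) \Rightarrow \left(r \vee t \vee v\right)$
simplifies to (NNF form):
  $r \vee t \vee v$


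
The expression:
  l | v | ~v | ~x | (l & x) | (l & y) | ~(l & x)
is always true.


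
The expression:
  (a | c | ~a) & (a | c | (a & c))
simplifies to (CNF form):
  a | c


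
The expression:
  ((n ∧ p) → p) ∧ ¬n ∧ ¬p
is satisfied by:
  {n: False, p: False}


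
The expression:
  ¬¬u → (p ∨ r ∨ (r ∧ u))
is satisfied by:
  {r: True, p: True, u: False}
  {r: True, u: False, p: False}
  {p: True, u: False, r: False}
  {p: False, u: False, r: False}
  {r: True, p: True, u: True}
  {r: True, u: True, p: False}
  {p: True, u: True, r: False}


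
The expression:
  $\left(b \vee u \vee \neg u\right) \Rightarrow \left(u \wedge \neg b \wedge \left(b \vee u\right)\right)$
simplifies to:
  $u \wedge \neg b$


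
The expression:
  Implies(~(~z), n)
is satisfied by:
  {n: True, z: False}
  {z: False, n: False}
  {z: True, n: True}


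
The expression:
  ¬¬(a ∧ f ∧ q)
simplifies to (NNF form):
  a ∧ f ∧ q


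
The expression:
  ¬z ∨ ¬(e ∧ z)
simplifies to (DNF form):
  ¬e ∨ ¬z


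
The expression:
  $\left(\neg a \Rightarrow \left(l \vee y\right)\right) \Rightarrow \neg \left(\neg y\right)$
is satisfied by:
  {y: True, a: False, l: False}
  {y: True, l: True, a: False}
  {y: True, a: True, l: False}
  {y: True, l: True, a: True}
  {l: False, a: False, y: False}


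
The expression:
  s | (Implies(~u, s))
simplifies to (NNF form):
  s | u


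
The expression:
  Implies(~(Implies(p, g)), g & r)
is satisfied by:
  {g: True, p: False}
  {p: False, g: False}
  {p: True, g: True}


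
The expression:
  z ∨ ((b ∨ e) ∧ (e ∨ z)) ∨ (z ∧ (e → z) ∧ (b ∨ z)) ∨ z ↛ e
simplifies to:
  e ∨ z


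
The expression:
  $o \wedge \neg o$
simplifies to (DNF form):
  $\text{False}$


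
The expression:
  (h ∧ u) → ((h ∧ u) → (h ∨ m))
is always true.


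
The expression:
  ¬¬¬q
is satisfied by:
  {q: False}


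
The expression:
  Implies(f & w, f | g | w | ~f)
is always true.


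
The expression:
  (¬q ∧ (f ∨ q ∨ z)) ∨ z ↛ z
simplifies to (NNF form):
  ¬q ∧ (f ∨ z)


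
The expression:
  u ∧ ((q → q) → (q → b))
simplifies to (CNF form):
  u ∧ (b ∨ ¬q)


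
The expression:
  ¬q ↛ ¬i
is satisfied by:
  {i: True, q: False}


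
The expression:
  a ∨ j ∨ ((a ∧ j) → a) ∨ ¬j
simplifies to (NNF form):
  True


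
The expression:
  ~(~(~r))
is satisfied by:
  {r: False}


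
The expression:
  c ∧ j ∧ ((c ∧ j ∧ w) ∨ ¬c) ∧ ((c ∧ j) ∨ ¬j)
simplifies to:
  c ∧ j ∧ w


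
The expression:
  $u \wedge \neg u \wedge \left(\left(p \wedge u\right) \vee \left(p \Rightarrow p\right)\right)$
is never true.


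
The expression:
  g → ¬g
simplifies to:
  ¬g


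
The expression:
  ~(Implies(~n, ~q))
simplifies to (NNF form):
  q & ~n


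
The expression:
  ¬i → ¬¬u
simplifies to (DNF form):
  i ∨ u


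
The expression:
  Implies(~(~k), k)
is always true.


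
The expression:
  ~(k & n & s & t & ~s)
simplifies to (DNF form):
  True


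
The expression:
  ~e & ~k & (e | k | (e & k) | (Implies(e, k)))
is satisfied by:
  {e: False, k: False}


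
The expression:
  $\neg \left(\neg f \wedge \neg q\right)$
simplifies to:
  $f \vee q$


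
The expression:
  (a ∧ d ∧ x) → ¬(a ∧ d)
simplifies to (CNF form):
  ¬a ∨ ¬d ∨ ¬x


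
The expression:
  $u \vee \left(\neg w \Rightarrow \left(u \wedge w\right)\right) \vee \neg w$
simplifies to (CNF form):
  $\text{True}$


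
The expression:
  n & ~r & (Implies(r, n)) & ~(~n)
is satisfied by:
  {n: True, r: False}


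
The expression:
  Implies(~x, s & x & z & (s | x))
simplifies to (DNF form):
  x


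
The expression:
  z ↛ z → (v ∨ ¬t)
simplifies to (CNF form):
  True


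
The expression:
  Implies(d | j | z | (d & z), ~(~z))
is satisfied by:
  {z: True, j: False, d: False}
  {d: True, z: True, j: False}
  {z: True, j: True, d: False}
  {d: True, z: True, j: True}
  {d: False, j: False, z: False}


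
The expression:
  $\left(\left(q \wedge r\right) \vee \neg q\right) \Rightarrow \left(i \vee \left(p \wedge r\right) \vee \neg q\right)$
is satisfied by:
  {i: True, p: True, q: False, r: False}
  {i: True, p: False, q: False, r: False}
  {p: True, i: False, q: False, r: False}
  {i: False, p: False, q: False, r: False}
  {i: True, r: True, p: True, q: False}
  {i: True, r: True, p: False, q: False}
  {r: True, p: True, i: False, q: False}
  {r: True, i: False, p: False, q: False}
  {i: True, q: True, p: True, r: False}
  {i: True, q: True, p: False, r: False}
  {q: True, p: True, i: False, r: False}
  {q: True, i: False, p: False, r: False}
  {r: True, q: True, i: True, p: True}
  {r: True, q: True, i: True, p: False}
  {r: True, q: True, p: True, i: False}


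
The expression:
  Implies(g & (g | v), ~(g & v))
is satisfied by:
  {g: False, v: False}
  {v: True, g: False}
  {g: True, v: False}


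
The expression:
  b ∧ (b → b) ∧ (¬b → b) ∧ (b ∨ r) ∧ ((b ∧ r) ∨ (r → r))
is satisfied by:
  {b: True}


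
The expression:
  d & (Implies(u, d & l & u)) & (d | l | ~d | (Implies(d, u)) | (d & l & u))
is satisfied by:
  {l: True, d: True, u: False}
  {d: True, u: False, l: False}
  {l: True, u: True, d: True}


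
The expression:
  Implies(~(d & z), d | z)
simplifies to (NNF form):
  d | z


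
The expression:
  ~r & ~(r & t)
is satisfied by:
  {r: False}


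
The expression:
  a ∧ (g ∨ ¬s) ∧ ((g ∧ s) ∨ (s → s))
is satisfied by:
  {a: True, g: True, s: False}
  {a: True, s: False, g: False}
  {a: True, g: True, s: True}


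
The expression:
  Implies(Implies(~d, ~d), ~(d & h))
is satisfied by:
  {h: False, d: False}
  {d: True, h: False}
  {h: True, d: False}


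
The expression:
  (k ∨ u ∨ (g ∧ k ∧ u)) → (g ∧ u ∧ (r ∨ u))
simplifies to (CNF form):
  (g ∨ ¬k) ∧ (g ∨ ¬u) ∧ (u ∨ ¬k) ∧ (u ∨ ¬u)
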